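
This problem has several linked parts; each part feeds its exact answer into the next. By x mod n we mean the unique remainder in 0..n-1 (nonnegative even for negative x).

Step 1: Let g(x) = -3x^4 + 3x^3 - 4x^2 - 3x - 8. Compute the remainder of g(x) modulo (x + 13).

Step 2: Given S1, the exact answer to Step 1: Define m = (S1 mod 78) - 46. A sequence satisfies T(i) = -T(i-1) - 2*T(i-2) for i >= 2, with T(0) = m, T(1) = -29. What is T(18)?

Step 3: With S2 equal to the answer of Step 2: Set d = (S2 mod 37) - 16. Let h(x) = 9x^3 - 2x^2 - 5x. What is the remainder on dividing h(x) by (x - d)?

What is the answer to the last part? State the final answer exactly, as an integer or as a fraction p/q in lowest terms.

54

Step 1: remainder = value at the root: -3*(-13)^4 + 3*(-13)^3 - 4*(-13)^2 - 3*(-13)^1 - 8 = (-85683) + (-6591) + (-676) + (39) + (-8) = -92919; answer -92919
Step 2: S1 = -92919; m = 11; T(2) = -1*(-29) - 2*(11) = 7; iterating: T(2)=7, T(3)=51, T(4)=-65, T(5)=-37, T(6)=167, T(7)=-93, T(8)=-241, T(9)=427, T(10)=55, T(11)=-909, T(12)=799, T(13)=1019, T(14)=-2617, T(15)=579, T(16)=4655, T(17)=-5813, T(18)=-3497; answer -3497
Step 3: S2 = -3497; d = 2; remainder = value at the root: 9*(2)^3 - 2*(2)^2 - 5*(2)^1 = (72) + (-8) + (-10) = 54; answer 54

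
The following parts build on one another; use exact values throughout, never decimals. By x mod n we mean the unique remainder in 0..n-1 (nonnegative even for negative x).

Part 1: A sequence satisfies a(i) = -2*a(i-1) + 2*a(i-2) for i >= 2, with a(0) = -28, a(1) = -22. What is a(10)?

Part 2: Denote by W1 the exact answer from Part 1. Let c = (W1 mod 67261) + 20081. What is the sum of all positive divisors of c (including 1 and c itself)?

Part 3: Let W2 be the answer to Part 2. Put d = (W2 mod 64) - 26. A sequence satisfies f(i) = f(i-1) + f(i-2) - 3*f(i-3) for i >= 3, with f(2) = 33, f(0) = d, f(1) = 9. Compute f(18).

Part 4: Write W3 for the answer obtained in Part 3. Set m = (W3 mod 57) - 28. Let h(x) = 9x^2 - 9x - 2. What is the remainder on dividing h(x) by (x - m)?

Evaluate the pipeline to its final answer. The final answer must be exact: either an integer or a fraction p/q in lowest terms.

2446

Part 1: a(2) = -2*(-22) + 2*(-28) = -12; iterating: a(2)=-12, a(3)=-20, a(4)=16, a(5)=-72, a(6)=176, a(7)=-496, a(8)=1344, a(9)=-3680, a(10)=10048; answer 10048
Part 2: W1 = 10048; c = 30129; 30129 = 3 * 11^2 * 83; sigma = (1 + 3) * (1 + 11 + 121) * (1 + 83) = 4 * 133 * 84 = 44688; answer 44688
Part 3: W2 = 44688; d = -10; f(3) = 1*(33) + 1*(9) - 3*(-10) = 72; iterating: f(3)=72, f(4)=78, f(5)=51, f(6)=-87, f(7)=-270, f(8)=-510, f(9)=-519, f(10)=-219, f(11)=792, f(12)=2130, f(13)=3579, f(14)=3333, f(15)=522, f(16)=-6882, f(17)=-16359, f(18)=-24807; answer -24807
Part 4: W3 = -24807; m = 17; remainder = value at the root: 9*(17)^2 - 9*(17)^1 - 2 = (2601) + (-153) + (-2) = 2446; answer 2446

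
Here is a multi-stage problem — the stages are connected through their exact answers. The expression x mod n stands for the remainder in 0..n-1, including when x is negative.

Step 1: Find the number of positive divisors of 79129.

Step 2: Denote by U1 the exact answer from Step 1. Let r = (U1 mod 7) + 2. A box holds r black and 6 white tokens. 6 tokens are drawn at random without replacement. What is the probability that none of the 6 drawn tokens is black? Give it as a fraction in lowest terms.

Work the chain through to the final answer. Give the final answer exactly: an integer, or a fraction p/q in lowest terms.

Step 1: 79129 = 53 * 1493; number of divisors = (1+1) * (1+1) = 4; answer 4
Step 2: U1 = 4; r = 6; total draws C(12,6) = 924; favorable C(6,6) = 1; P = 1/924; answer 1/924

1/924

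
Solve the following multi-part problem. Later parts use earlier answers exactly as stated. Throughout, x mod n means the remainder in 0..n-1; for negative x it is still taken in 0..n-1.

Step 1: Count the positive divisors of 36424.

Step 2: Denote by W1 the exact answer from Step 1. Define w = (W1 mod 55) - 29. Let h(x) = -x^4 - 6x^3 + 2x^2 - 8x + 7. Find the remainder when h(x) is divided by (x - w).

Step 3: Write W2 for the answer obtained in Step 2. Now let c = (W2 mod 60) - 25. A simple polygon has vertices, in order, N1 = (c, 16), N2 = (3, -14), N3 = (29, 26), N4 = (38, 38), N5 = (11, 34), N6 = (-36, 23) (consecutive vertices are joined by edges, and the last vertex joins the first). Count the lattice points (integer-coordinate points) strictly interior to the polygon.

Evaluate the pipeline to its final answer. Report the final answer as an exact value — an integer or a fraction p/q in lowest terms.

Step 1: 36424 = 2^3 * 29 * 157; number of divisors = (3+1) * (1+1) * (1+1) = 16; answer 16
Step 2: W1 = 16; w = -13; remainder = value at the root: -1*(-13)^4 - 6*(-13)^3 + 2*(-13)^2 - 8*(-13)^1 + 7 = (-28561) + (13182) + (338) + (104) + (7) = -14930; answer -14930
Step 3: W2 = -14930; c = -15; cross terms: (-15*-14 - 3*16)=162, (3*26 - 29*-14)=484, (29*38 - 38*26)=114, (38*34 - 11*38)=874, (11*23 - -36*34)=1477, (-36*16 - -15*23)=-231; twice the area = |2880| = 2880; area = 1440; boundary points = 6 + 2 + 3 + 1 + 1 + 7 = 20; strictly interior points = area - boundary/2 + 1 = 1431; answer 1431

1431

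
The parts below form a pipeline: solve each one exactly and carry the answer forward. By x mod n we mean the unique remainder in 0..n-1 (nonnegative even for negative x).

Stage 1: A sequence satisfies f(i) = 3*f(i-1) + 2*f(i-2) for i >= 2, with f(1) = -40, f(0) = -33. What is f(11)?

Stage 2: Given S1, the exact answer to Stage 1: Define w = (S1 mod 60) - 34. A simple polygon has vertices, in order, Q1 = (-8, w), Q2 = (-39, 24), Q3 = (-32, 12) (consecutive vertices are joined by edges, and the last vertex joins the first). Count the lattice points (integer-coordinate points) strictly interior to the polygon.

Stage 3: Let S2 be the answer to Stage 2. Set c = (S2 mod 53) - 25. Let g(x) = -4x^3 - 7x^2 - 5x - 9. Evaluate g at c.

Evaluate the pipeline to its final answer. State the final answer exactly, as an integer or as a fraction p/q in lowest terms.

Stage 1: f(2) = 3*(-40) + 2*(-33) = -186; iterating: f(2)=-186, f(3)=-638, f(4)=-2286, f(5)=-8134, f(6)=-28974, f(7)=-103190, f(8)=-367518, f(9)=-1308934, f(10)=-4661838, f(11)=-16603382; answer -16603382
Stage 2: S1 = -16603382; w = 24; cross terms: (-8*24 - -39*24)=744, (-39*12 - -32*24)=300, (-32*24 - -8*12)=-672; twice the area = |372| = 372; area = 186; boundary points = 31 + 1 + 12 = 44; strictly interior points = area - boundary/2 + 1 = 165; answer 165
Stage 3: S2 = 165; c = -19; -4*(-19)^3 - 7*(-19)^2 - 5*(-19)^1 - 9 = (27436) + (-2527) + (95) + (-9) = 24995; answer 24995

24995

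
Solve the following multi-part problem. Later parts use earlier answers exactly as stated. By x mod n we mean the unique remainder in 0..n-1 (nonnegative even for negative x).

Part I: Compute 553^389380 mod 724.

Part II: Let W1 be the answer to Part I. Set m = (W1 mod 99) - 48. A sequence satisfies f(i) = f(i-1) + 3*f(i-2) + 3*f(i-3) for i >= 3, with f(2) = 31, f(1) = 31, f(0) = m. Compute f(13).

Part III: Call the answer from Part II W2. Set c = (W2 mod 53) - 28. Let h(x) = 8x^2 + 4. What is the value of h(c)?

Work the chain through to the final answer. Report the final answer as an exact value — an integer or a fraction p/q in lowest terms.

Part I: squarings mod 724: 553^1=553, 553^2=281, 553^4=45, 553^8=577, 553^16=613, 553^32=13, 553^64=169, 553^128=325, 553^256=645, 553^512=449, 553^1024=329, 553^2048=365, 553^4096=9, 553^8192=81, 553^16384=45, 553^32768=577, 553^65536=613, 553^131072=13, 553^262144=169; 553^389380 = 553^4 * 553^256 * 553^4096 * 553^8192 * 553^16384 * 553^32768 * 553^65536 * 553^262144 = 261 (mod 724); answer 261
Part II: W1 = 261; m = 15; f(3) = 1*(31) + 3*(31) + 3*(15) = 169; iterating: f(3)=169, f(4)=355, f(5)=955, f(6)=2527, f(7)=6457, f(8)=16903, f(9)=43855, f(10)=113935, f(11)=296209, f(12)=769579, f(13)=2000011; answer 2000011
Part III: W2 = 2000011; c = -25; 8*(-25)^2 + 4 = (5000) + (4) = 5004; answer 5004

5004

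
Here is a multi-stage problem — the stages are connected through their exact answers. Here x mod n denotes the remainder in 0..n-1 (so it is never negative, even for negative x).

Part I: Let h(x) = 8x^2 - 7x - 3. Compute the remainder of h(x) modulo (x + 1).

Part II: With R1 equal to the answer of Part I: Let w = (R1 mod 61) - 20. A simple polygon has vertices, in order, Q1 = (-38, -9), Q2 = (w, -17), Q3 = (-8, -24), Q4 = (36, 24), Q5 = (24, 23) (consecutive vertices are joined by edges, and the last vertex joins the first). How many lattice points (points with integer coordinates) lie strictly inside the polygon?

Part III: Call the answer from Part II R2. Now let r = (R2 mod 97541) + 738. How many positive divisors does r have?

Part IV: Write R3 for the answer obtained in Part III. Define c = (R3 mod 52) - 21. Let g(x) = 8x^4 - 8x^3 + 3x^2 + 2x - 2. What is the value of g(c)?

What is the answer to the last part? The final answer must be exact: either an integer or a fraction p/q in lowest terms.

Part I: remainder = value at the root: 8*(-1)^2 - 7*(-1)^1 - 3 = (8) + (7) + (-3) = 12; answer 12
Part II: R1 = 12; w = -8; cross terms: (-38*-17 - -8*-9)=574, (-8*-24 - -8*-17)=56, (-8*24 - 36*-24)=672, (36*23 - 24*24)=252, (24*-9 - -38*23)=658; twice the area = |2212| = 2212; area = 1106; boundary points = 2 + 7 + 4 + 1 + 2 = 16; strictly interior points = area - boundary/2 + 1 = 1099; answer 1099
Part III: R2 = 1099; r = 1837; 1837 = 11 * 167; number of divisors = (1+1) * (1+1) = 4; answer 4
Part IV: R3 = 4; c = -17; 8*(-17)^4 - 8*(-17)^3 + 3*(-17)^2 + 2*(-17)^1 - 2 = (668168) + (39304) + (867) + (-34) + (-2) = 708303; answer 708303

708303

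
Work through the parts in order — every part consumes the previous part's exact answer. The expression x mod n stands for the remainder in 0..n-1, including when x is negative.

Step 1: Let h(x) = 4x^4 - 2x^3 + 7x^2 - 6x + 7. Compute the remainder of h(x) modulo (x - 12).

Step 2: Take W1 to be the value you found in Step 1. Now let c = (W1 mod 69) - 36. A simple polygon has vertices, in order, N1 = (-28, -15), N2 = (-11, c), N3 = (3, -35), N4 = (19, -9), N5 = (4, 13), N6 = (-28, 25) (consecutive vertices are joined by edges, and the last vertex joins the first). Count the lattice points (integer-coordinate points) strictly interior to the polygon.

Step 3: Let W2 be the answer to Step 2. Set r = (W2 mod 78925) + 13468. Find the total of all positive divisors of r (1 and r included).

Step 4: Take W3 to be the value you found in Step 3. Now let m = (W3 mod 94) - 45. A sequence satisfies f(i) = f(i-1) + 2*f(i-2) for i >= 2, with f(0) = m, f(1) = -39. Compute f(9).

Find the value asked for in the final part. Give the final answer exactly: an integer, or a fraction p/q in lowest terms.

-7179

Step 1: remainder = value at the root: 4*(12)^4 - 2*(12)^3 + 7*(12)^2 - 6*(12)^1 + 7 = (82944) + (-3456) + (1008) + (-72) + (7) = 80431; answer 80431
Step 2: W1 = 80431; c = 10; cross terms: (-28*10 - -11*-15)=-445, (-11*-35 - 3*10)=355, (3*-9 - 19*-35)=638, (19*13 - 4*-9)=283, (4*25 - -28*13)=464, (-28*-15 - -28*25)=1120; twice the area = |2415| = 2415; area = 2415/2; boundary points = 1 + 1 + 2 + 1 + 4 + 40 = 49; strictly interior points = area - boundary/2 + 1 = 1184; answer 1184
Step 3: W2 = 1184; r = 14652; 14652 = 2^2 * 3^2 * 11 * 37; sigma = (1 + 2 + 4) * (1 + 3 + 9) * (1 + 11) * (1 + 37) = 7 * 13 * 12 * 38 = 41496; answer 41496
Step 4: W3 = 41496; m = -3; f(2) = 1*(-39) + 2*(-3) = -45; iterating: f(2)=-45, f(3)=-123, f(4)=-213, f(5)=-459, f(6)=-885, f(7)=-1803, f(8)=-3573, f(9)=-7179; answer -7179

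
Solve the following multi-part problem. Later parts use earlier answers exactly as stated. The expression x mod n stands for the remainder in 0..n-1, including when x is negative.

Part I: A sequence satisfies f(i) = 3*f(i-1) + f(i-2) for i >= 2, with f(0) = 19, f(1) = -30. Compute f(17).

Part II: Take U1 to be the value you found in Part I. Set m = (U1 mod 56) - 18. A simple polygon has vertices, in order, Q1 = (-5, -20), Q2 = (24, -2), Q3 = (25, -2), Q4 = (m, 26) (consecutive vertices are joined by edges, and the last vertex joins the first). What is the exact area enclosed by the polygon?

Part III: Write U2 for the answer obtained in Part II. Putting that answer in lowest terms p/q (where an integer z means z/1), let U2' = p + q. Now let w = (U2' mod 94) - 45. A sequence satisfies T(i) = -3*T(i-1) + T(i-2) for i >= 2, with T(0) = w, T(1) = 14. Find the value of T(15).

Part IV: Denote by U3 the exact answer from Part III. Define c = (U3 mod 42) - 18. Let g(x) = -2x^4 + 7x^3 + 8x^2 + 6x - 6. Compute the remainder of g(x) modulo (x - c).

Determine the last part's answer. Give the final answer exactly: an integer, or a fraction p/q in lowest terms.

Part I: f(2) = 3*(-30) + 1*(19) = -71; iterating: f(2)=-71, f(3)=-243, f(4)=-800, f(5)=-2643, f(6)=-8729, f(7)=-28830, f(8)=-95219, f(9)=-314487, f(10)=-1038680, f(11)=-3430527, f(12)=-11330261, f(13)=-37421310, f(14)=-123594191, f(15)=-408203883, f(16)=-1348205840, f(17)=-4452821403; answer -4452821403
Part II: U1 = -4452821403; m = -13; cross terms: (-5*-2 - 24*-20)=490, (24*-2 - 25*-2)=2, (25*26 - -13*-2)=624, (-13*-20 - -5*26)=390; twice the area = |1506| = 1506; area = 753; answer 753
Part III: U2 = 753; threaded value p + q = 754; w = -43; T(2) = -3*(14) + 1*(-43) = -85; iterating: T(2)=-85, T(3)=269, T(4)=-892, T(5)=2945, T(6)=-9727, T(7)=32126, T(8)=-106105, T(9)=350441, T(10)=-1157428, T(11)=3822725, T(12)=-12625603, T(13)=41699534, T(14)=-137724205, T(15)=454872149; answer 454872149
Part IV: U3 = 454872149; c = -7; remainder = value at the root: -2*(-7)^4 + 7*(-7)^3 + 8*(-7)^2 + 6*(-7)^1 - 6 = (-4802) + (-2401) + (392) + (-42) + (-6) = -6859; answer -6859

-6859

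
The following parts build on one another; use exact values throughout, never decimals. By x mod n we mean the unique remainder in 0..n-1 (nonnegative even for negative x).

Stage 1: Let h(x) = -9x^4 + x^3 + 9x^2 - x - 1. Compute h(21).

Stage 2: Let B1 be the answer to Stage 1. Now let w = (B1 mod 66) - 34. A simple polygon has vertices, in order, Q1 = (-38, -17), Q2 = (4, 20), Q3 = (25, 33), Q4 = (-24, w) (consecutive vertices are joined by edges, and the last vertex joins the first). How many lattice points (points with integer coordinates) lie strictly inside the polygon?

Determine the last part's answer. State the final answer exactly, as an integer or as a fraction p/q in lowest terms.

Stage 1: -9*(21)^4 + 1*(21)^3 + 9*(21)^2 - 1*(21)^1 - 1 = (-1750329) + (9261) + (3969) + (-21) + (-1) = -1737121; answer -1737121
Stage 2: B1 = -1737121; w = 31; cross terms: (-38*20 - 4*-17)=-692, (4*33 - 25*20)=-368, (25*31 - -24*33)=1567, (-24*-17 - -38*31)=1586; twice the area = |2093| = 2093; area = 2093/2; boundary points = 1 + 1 + 1 + 2 = 5; strictly interior points = area - boundary/2 + 1 = 1045; answer 1045

1045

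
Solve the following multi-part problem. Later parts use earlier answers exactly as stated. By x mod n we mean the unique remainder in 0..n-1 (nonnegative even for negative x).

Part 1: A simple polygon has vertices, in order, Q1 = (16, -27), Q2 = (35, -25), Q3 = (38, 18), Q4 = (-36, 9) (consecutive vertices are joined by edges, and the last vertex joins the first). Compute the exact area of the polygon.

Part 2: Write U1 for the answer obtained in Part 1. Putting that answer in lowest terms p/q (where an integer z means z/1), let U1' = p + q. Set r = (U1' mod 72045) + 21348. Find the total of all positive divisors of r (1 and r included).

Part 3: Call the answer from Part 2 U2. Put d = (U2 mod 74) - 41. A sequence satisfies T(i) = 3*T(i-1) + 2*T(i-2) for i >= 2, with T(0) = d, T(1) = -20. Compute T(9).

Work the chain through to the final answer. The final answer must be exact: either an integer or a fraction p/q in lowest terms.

-233774

Part 1: cross terms: (16*-25 - 35*-27)=545, (35*18 - 38*-25)=1580, (38*9 - -36*18)=990, (-36*-27 - 16*9)=828; twice the area = |3943| = 3943; area = 3943/2; answer 3943/2
Part 2: U1 = 3943/2; threaded value p + q = 3945; r = 25293; 25293 = 3 * 8431; sigma = (1 + 3) * (1 + 8431) = 4 * 8432 = 33728; answer 33728
Part 3: U2 = 33728; d = 17; T(2) = 3*(-20) + 2*(17) = -26; iterating: T(2)=-26, T(3)=-118, T(4)=-406, T(5)=-1454, T(6)=-5174, T(7)=-18430, T(8)=-65638, T(9)=-233774; answer -233774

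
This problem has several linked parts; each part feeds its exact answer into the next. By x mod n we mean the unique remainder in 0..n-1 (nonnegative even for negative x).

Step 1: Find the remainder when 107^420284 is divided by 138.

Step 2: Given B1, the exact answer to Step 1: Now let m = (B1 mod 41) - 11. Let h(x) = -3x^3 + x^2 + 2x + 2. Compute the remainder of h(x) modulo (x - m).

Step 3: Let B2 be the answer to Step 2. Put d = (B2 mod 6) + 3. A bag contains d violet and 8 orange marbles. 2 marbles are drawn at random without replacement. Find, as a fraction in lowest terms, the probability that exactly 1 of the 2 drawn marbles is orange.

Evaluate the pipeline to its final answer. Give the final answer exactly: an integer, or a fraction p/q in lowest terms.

8/15

Step 1: squarings mod 138: 107^1=107, 107^2=133, 107^4=25, 107^8=73, 107^16=85, 107^32=49, 107^64=55, 107^128=127, 107^256=121, 107^512=13, 107^1024=31, 107^2048=133, 107^4096=25, 107^8192=73, 107^16384=85, 107^32768=49, 107^65536=55, 107^131072=127, 107^262144=121; 107^420284 = 107^4 * 107^8 * 107^16 * 107^32 * 107^128 * 107^256 * 107^2048 * 107^8192 * 107^16384 * 107^131072 * 107^262144 = 127 (mod 138); answer 127
Step 2: B1 = 127; m = -7; remainder = value at the root: -3*(-7)^3 + 1*(-7)^2 + 2*(-7)^1 + 2 = (1029) + (49) + (-14) + (2) = 1066; answer 1066
Step 3: B2 = 1066; d = 7; total draws C(15,2) = 105; favorable C(8,1)*C(7,1) = 56; P = 8/15; answer 8/15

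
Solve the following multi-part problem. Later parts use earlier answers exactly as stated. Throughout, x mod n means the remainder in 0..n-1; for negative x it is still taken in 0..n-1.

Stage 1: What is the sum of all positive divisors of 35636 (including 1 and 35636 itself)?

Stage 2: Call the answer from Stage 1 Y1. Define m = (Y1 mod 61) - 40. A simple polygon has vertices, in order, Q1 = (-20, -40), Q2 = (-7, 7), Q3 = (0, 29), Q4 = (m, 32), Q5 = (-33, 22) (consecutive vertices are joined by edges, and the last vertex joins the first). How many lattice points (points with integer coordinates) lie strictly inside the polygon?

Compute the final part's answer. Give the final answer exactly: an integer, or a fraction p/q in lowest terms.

1115

Stage 1: 35636 = 2^2 * 59 * 151; sigma = (1 + 2 + 4) * (1 + 59) * (1 + 151) = 7 * 60 * 152 = 63840; answer 63840
Stage 2: Y1 = 63840; m = -6; cross terms: (-20*7 - -7*-40)=-420, (-7*29 - 0*7)=-203, (0*32 - -6*29)=174, (-6*22 - -33*32)=924, (-33*-40 - -20*22)=1760; twice the area = |2235| = 2235; area = 2235/2; boundary points = 1 + 1 + 3 + 1 + 1 = 7; strictly interior points = area - boundary/2 + 1 = 1115; answer 1115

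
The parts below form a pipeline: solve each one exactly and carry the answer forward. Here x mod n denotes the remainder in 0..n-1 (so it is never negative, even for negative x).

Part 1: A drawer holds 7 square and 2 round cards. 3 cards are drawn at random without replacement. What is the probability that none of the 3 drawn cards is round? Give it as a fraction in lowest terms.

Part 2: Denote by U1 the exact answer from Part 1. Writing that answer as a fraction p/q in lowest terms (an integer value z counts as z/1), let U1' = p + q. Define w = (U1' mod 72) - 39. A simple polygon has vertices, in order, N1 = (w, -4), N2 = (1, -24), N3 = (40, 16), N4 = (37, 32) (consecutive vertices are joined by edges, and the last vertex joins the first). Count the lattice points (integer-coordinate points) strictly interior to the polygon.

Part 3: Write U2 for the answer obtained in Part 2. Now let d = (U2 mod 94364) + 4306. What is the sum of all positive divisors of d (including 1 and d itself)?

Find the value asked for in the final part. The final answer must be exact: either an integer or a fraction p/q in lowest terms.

6720

Part 1: total draws C(9,3) = 84; favorable C(7,3) = 35; P = 5/12; answer 5/12
Part 2: U1 = 5/12; threaded value p + q = 17; w = -22; cross terms: (-22*-24 - 1*-4)=532, (1*16 - 40*-24)=976, (40*32 - 37*16)=688, (37*-4 - -22*32)=556; twice the area = |2752| = 2752; area = 1376; boundary points = 1 + 1 + 1 + 1 = 4; strictly interior points = area - boundary/2 + 1 = 1375; answer 1375
Part 3: U2 = 1375; d = 5681; 5681 = 13 * 19 * 23; sigma = (1 + 13) * (1 + 19) * (1 + 23) = 14 * 20 * 24 = 6720; answer 6720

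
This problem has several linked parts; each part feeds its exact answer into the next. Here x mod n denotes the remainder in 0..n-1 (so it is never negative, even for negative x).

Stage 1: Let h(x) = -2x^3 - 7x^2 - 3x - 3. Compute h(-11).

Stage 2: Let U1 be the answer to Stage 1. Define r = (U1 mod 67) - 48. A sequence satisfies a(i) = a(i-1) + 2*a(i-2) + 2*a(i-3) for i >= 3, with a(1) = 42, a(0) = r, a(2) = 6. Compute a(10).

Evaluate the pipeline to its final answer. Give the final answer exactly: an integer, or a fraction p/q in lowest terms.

19818

Stage 1: -2*(-11)^3 - 7*(-11)^2 - 3*(-11)^1 - 3 = (2662) + (-847) + (33) + (-3) = 1845; answer 1845
Stage 2: U1 = 1845; r = -12; a(3) = 1*(6) + 2*(42) + 2*(-12) = 66; iterating: a(3)=66, a(4)=162, a(5)=306, a(6)=762, a(7)=1698, a(8)=3834, a(9)=8754, a(10)=19818; answer 19818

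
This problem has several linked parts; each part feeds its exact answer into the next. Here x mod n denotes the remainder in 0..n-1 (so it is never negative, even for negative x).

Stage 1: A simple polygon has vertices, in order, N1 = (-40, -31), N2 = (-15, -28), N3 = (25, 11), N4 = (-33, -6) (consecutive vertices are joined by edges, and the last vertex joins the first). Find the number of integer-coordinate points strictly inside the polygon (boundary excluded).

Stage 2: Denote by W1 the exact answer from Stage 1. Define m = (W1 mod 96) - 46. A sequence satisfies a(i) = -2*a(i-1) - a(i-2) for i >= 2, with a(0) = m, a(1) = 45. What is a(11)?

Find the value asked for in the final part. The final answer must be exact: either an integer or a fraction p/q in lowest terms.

Stage 1: cross terms: (-40*-28 - -15*-31)=655, (-15*11 - 25*-28)=535, (25*-6 - -33*11)=213, (-33*-31 - -40*-6)=783; twice the area = |2186| = 2186; area = 1093; boundary points = 1 + 1 + 1 + 1 = 4; strictly interior points = area - boundary/2 + 1 = 1092; answer 1092
Stage 2: W1 = 1092; m = -10; a(2) = -2*(45) - 1*(-10) = -80; iterating: a(2)=-80, a(3)=115, a(4)=-150, a(5)=185, a(6)=-220, a(7)=255, a(8)=-290, a(9)=325, a(10)=-360, a(11)=395; answer 395

395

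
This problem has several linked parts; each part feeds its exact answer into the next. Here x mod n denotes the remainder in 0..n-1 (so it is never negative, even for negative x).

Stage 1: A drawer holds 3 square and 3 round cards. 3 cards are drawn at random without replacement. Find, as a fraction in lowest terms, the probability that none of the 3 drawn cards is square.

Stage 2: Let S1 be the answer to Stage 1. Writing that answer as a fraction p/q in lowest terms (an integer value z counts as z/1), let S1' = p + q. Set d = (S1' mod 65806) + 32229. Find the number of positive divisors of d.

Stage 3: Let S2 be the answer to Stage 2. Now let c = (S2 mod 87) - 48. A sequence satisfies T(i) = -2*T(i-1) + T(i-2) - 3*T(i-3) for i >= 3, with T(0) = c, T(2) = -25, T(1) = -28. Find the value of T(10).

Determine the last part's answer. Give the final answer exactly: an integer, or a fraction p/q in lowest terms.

-49960

Stage 1: total draws C(6,3) = 20; favorable C(3,3) = 1; P = 1/20; answer 1/20
Stage 2: S1 = 1/20; threaded value p + q = 21; d = 32250; 32250 = 2 * 3 * 5^3 * 43; number of divisors = (1+1) * (1+1) * (3+1) * (1+1) = 32; answer 32
Stage 3: S2 = 32; c = -16; T(3) = -2*(-25) + 1*(-28) - 3*(-16) = 70; iterating: T(3)=70, T(4)=-81, T(5)=307, T(6)=-905, T(7)=2360, T(8)=-6546, T(9)=18167, T(10)=-49960; answer -49960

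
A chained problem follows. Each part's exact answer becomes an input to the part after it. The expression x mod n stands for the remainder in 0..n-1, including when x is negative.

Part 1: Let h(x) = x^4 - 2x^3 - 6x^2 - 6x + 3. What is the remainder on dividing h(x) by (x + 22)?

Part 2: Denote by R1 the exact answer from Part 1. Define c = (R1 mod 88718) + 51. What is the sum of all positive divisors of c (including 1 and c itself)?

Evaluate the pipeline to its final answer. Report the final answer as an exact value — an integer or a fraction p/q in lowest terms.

113100

Part 1: remainder = value at the root: 1*(-22)^4 - 2*(-22)^3 - 6*(-22)^2 - 6*(-22)^1 + 3 = (234256) + (21296) + (-2904) + (132) + (3) = 252783; answer 252783
Part 2: R1 = 252783; c = 75398; 75398 = 2 * 37699; sigma = (1 + 2) * (1 + 37699) = 3 * 37700 = 113100; answer 113100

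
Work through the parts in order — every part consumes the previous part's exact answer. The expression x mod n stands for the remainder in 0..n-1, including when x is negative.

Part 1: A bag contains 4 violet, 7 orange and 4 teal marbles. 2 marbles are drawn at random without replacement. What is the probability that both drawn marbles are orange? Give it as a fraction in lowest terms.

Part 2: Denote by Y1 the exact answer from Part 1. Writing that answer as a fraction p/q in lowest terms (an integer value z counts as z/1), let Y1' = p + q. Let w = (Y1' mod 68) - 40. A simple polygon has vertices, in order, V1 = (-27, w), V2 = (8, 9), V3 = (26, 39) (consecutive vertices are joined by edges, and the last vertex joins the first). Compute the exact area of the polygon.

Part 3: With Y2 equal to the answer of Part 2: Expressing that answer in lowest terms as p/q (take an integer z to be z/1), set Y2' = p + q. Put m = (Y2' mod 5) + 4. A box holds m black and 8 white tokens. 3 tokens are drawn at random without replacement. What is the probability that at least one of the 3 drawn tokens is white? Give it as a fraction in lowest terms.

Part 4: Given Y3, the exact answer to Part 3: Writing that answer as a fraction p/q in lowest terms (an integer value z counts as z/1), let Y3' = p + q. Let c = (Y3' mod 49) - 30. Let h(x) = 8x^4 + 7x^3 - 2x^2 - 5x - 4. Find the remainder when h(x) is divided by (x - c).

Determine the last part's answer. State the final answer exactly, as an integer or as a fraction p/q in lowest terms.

Part 1: total draws C(15,2) = 105; favorable C(7,2) = 21; P = 1/5; answer 1/5
Part 2: Y1 = 1/5; threaded value p + q = 6; w = -34; cross terms: (-27*9 - 8*-34)=29, (8*39 - 26*9)=78, (26*-34 - -27*39)=169; twice the area = |276| = 276; area = 138; answer 138
Part 3: Y2 = 138; threaded value p + q = 139; m = 8; total draws C(16,3) = 560; complement C(8,3) = 56; favorable 560 - 56 = 504; P = 9/10; answer 9/10
Part 4: Y3 = 9/10; threaded value p + q = 19; c = -11; remainder = value at the root: 8*(-11)^4 + 7*(-11)^3 - 2*(-11)^2 - 5*(-11)^1 - 4 = (117128) + (-9317) + (-242) + (55) + (-4) = 107620; answer 107620

107620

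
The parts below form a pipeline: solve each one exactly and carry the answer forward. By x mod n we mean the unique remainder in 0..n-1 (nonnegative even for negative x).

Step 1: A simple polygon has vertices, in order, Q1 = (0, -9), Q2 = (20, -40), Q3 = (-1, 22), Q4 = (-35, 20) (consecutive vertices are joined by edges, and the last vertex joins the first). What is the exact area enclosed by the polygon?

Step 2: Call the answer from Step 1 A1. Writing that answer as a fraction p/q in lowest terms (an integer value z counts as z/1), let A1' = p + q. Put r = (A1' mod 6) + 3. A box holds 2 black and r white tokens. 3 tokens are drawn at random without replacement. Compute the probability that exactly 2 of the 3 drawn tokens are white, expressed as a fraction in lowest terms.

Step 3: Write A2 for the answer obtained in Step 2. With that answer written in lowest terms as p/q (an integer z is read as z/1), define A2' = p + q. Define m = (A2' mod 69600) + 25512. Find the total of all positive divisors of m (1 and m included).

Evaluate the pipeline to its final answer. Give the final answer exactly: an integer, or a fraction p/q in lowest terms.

32400

Step 1: cross terms: (0*-40 - 20*-9)=180, (20*22 - -1*-40)=400, (-1*20 - -35*22)=750, (-35*-9 - 0*20)=315; twice the area = |1645| = 1645; area = 1645/2; answer 1645/2
Step 2: A1 = 1645/2; threaded value p + q = 1647; r = 6; total draws C(8,3) = 56; favorable C(6,2)*C(2,1) = 30; P = 15/28; answer 15/28
Step 3: A2 = 15/28; threaded value p + q = 43; m = 25555; 25555 = 5 * 19 * 269; sigma = (1 + 5) * (1 + 19) * (1 + 269) = 6 * 20 * 270 = 32400; answer 32400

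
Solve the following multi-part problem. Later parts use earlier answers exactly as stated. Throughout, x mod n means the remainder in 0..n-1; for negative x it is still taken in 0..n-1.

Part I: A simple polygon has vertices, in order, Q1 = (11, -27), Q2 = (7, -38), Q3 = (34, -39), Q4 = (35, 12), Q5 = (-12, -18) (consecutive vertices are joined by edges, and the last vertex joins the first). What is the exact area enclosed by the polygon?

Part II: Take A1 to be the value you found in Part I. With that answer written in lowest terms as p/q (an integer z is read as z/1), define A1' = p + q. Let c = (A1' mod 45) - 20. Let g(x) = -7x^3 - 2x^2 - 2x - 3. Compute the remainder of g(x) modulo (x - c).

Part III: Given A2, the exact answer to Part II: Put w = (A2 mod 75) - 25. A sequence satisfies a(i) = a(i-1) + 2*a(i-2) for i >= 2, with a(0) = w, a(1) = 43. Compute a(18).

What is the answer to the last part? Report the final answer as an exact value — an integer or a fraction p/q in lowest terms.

4281675

Part I: cross terms: (11*-38 - 7*-27)=-229, (7*-39 - 34*-38)=1019, (34*12 - 35*-39)=1773, (35*-18 - -12*12)=-486, (-12*-27 - 11*-18)=522; twice the area = |2599| = 2599; area = 2599/2; answer 2599/2
Part II: A1 = 2599/2; threaded value p + q = 2601; c = 16; remainder = value at the root: -7*(16)^3 - 2*(16)^2 - 2*(16)^1 - 3 = (-28672) + (-512) + (-32) + (-3) = -29219; answer -29219
Part III: A2 = -29219; w = 6; a(2) = 1*(43) + 2*(6) = 55; iterating: a(2)=55, a(3)=141, a(4)=251, a(5)=533, a(6)=1035, a(7)=2101, a(8)=4171, a(9)=8373, a(10)=16715, a(11)=33461, a(12)=66891, a(13)=133813, a(14)=267595, a(15)=535221, a(16)=1070411, a(17)=2140853, a(18)=4281675; answer 4281675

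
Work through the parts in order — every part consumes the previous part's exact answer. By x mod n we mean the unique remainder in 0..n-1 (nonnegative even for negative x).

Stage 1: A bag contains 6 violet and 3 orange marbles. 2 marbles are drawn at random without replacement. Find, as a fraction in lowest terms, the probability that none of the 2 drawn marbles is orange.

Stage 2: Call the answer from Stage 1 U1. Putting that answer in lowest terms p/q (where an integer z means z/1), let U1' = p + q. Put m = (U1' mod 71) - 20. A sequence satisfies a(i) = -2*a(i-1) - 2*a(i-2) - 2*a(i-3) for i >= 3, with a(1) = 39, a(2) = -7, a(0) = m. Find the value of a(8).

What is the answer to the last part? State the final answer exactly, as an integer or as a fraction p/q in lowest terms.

180

Stage 1: total draws C(9,2) = 36; favorable C(6,2) = 15; P = 5/12; answer 5/12
Stage 2: U1 = 5/12; threaded value p + q = 17; m = -3; a(3) = -2*(-7) - 2*(39) - 2*(-3) = -58; iterating: a(3)=-58, a(4)=52, a(5)=26, a(6)=-40, a(7)=-76, a(8)=180; answer 180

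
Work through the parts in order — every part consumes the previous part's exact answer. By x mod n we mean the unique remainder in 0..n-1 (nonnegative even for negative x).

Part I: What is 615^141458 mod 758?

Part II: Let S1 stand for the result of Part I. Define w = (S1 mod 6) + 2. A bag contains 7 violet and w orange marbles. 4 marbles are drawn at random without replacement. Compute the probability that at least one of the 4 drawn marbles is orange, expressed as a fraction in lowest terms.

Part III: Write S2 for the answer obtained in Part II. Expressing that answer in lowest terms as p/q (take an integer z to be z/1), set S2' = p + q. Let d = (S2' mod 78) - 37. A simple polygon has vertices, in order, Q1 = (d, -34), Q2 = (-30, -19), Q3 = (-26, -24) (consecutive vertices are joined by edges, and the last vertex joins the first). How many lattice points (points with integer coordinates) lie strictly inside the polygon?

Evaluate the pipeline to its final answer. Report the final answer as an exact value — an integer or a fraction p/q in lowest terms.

Part I: squarings mod 758: 615^1=615, 615^2=741, 615^4=289, 615^8=141, 615^16=173, 615^32=367, 615^64=523, 615^128=649, 615^256=511, 615^512=369, 615^1024=479, 615^2048=525, 615^4096=471, 615^8192=505, 615^16384=337, 615^32768=627, 615^65536=485, 615^131072=245; 615^141458 = 615^2 * 615^16 * 615^128 * 615^2048 * 615^8192 * 615^131072 = 467 (mod 758); answer 467
Part II: S1 = 467; w = 7; total draws C(14,4) = 1001; complement C(7,4) = 35; favorable 1001 - 35 = 966; P = 138/143; answer 138/143
Part III: S2 = 138/143; threaded value p + q = 281; d = 10; cross terms: (10*-19 - -30*-34)=-1210, (-30*-24 - -26*-19)=226, (-26*-34 - 10*-24)=1124; twice the area = |140| = 140; area = 70; boundary points = 5 + 1 + 2 = 8; strictly interior points = area - boundary/2 + 1 = 67; answer 67

67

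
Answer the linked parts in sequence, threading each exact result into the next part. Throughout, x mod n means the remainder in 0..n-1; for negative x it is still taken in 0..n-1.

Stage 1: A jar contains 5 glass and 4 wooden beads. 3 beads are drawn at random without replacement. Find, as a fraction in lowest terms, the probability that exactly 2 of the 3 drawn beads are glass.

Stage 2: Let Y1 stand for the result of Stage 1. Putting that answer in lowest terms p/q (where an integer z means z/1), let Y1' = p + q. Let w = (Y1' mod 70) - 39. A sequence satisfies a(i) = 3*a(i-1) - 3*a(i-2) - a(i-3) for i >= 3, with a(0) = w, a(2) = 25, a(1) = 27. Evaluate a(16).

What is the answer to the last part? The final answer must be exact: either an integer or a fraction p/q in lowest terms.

-563088

Stage 1: total draws C(9,3) = 84; favorable C(5,2)*C(4,1) = 40; P = 10/21; answer 10/21
Stage 2: Y1 = 10/21; threaded value p + q = 31; w = -8; a(3) = 3*(25) - 3*(27) - 1*(-8) = 2; iterating: a(3)=2, a(4)=-96, a(5)=-319, a(6)=-671, a(7)=-960, a(8)=-548, a(9)=1907, a(10)=8325, a(11)=19802, a(12)=32524, a(13)=29841, a(14)=-27851, a(15)=-205600, a(16)=-563088; answer -563088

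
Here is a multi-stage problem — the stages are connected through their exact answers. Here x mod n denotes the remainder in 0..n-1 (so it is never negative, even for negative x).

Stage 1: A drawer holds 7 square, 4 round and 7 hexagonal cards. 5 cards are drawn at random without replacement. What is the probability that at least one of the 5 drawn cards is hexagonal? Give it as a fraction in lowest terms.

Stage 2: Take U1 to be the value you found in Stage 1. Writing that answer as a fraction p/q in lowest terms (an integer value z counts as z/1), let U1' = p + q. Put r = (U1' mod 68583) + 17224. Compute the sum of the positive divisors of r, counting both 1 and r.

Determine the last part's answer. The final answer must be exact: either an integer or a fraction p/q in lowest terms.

17952

Stage 1: total draws C(18,5) = 8568; complement C(11,5) = 462; favorable 8568 - 462 = 8106; P = 193/204; answer 193/204
Stage 2: U1 = 193/204; threaded value p + q = 397; r = 17621; 17621 = 67 * 263; sigma = (1 + 67) * (1 + 263) = 68 * 264 = 17952; answer 17952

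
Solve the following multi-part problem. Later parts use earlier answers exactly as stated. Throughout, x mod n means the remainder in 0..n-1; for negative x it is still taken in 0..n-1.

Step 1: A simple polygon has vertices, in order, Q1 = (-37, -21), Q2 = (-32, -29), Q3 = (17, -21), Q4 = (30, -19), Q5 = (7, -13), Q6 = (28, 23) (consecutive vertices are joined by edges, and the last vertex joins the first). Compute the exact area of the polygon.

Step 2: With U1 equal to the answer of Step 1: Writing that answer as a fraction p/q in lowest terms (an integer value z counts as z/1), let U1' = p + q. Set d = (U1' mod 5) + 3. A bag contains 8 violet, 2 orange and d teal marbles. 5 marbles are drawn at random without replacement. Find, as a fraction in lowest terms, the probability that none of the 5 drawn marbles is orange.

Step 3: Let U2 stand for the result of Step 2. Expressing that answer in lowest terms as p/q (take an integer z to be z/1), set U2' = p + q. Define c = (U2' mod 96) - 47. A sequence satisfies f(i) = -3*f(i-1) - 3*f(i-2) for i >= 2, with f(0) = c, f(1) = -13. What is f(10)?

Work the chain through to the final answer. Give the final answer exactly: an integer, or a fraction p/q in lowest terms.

Step 1: cross terms: (-37*-29 - -32*-21)=401, (-32*-21 - 17*-29)=1165, (17*-19 - 30*-21)=307, (30*-13 - 7*-19)=-257, (7*23 - 28*-13)=525, (28*-21 - -37*23)=263; twice the area = |2404| = 2404; area = 1202; answer 1202
Step 2: U1 = 1202; threaded value p + q = 1203; d = 6; total draws C(16,5) = 4368; favorable C(14,5) = 2002; P = 11/24; answer 11/24
Step 3: U2 = 11/24; threaded value p + q = 35; c = -12; f(2) = -3*(-13) - 3*(-12) = 75; iterating: f(2)=75, f(3)=-186, f(4)=333, f(5)=-441, f(6)=324, f(7)=351, f(8)=-2025, f(9)=5022, f(10)=-8991; answer -8991

-8991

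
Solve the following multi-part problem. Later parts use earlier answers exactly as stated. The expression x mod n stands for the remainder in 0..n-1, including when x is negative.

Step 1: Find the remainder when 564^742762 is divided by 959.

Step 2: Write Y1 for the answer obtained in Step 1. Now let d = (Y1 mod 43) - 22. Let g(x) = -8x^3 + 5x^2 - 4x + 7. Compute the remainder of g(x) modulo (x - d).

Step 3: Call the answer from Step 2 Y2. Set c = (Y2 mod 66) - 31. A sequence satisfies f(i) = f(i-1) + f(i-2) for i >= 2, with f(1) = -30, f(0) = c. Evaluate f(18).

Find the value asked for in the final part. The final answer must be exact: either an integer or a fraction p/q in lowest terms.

-98281

Step 1: squarings mod 959: 564^1=564, 564^2=667, 564^4=872, 564^8=856, 564^16=60, 564^32=723, 564^64=74, 564^128=681, 564^256=564, 564^512=667, 564^1024=872, 564^2048=856, 564^4096=60, 564^8192=723, 564^16384=74, 564^32768=681, 564^65536=564, 564^131072=667, 564^262144=872, 564^524288=856; 564^742762 = 564^2 * 564^8 * 564^32 * 564^64 * 564^256 * 564^1024 * 564^4096 * 564^16384 * 564^65536 * 564^131072 * 564^524288 = 312 (mod 959); answer 312
Step 2: Y1 = 312; d = -11; remainder = value at the root: -8*(-11)^3 + 5*(-11)^2 - 4*(-11)^1 + 7 = (10648) + (605) + (44) + (7) = 11304; answer 11304
Step 3: Y2 = 11304; c = -13; f(2) = 1*(-30) + 1*(-13) = -43; iterating: f(2)=-43, f(3)=-73, f(4)=-116, f(5)=-189, f(6)=-305, f(7)=-494, f(8)=-799, f(9)=-1293, f(10)=-2092, f(11)=-3385, f(12)=-5477, f(13)=-8862, f(14)=-14339, f(15)=-23201, f(16)=-37540, f(17)=-60741, f(18)=-98281; answer -98281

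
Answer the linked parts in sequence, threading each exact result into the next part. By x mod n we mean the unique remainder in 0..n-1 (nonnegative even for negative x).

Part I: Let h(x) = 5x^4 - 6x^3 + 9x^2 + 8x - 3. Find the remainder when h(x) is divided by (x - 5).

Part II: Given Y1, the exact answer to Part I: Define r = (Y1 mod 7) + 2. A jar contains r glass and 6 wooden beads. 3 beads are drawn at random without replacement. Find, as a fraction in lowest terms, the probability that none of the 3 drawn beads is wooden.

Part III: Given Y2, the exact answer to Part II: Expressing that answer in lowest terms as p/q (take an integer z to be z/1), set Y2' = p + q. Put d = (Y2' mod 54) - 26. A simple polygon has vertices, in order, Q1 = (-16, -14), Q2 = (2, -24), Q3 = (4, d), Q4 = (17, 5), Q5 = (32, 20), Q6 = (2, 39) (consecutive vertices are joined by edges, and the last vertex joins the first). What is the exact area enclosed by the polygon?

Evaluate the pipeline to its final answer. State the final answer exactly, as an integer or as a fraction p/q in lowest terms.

Part I: remainder = value at the root: 5*(5)^4 - 6*(5)^3 + 9*(5)^2 + 8*(5)^1 - 3 = (3125) + (-750) + (225) + (40) + (-3) = 2637; answer 2637
Part II: Y1 = 2637; r = 7; total draws C(13,3) = 286; favorable C(7,3) = 35; P = 35/286; answer 35/286
Part III: Y2 = 35/286; threaded value p + q = 321; d = 25; cross terms: (-16*-24 - 2*-14)=412, (2*25 - 4*-24)=146, (4*5 - 17*25)=-405, (17*20 - 32*5)=180, (32*39 - 2*20)=1208, (2*-14 - -16*39)=596; twice the area = |2137| = 2137; area = 2137/2; answer 2137/2

2137/2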